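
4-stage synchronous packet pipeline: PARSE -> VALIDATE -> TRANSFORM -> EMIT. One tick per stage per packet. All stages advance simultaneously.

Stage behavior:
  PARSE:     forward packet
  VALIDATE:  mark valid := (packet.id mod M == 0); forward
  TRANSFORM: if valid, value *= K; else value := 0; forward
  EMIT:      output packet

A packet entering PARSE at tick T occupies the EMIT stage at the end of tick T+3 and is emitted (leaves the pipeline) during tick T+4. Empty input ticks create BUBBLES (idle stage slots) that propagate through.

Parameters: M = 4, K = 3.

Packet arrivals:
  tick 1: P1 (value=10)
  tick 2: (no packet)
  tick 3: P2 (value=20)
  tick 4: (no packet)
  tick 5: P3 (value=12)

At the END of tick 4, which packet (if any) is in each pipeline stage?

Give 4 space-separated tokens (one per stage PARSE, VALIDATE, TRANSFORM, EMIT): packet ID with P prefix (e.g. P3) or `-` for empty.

Answer: - P2 - P1

Derivation:
Tick 1: [PARSE:P1(v=10,ok=F), VALIDATE:-, TRANSFORM:-, EMIT:-] out:-; in:P1
Tick 2: [PARSE:-, VALIDATE:P1(v=10,ok=F), TRANSFORM:-, EMIT:-] out:-; in:-
Tick 3: [PARSE:P2(v=20,ok=F), VALIDATE:-, TRANSFORM:P1(v=0,ok=F), EMIT:-] out:-; in:P2
Tick 4: [PARSE:-, VALIDATE:P2(v=20,ok=F), TRANSFORM:-, EMIT:P1(v=0,ok=F)] out:-; in:-
At end of tick 4: ['-', 'P2', '-', 'P1']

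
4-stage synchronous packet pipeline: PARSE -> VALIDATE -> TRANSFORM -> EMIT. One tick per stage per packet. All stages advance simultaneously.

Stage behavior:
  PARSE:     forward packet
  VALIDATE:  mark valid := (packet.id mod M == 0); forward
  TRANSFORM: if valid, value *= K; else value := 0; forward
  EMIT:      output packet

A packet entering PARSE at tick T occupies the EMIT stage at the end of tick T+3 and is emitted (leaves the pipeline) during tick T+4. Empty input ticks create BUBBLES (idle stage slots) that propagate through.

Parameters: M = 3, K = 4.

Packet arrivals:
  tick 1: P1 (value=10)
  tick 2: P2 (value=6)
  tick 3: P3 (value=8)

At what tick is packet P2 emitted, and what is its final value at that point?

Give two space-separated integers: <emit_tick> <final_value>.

Answer: 6 0

Derivation:
Tick 1: [PARSE:P1(v=10,ok=F), VALIDATE:-, TRANSFORM:-, EMIT:-] out:-; in:P1
Tick 2: [PARSE:P2(v=6,ok=F), VALIDATE:P1(v=10,ok=F), TRANSFORM:-, EMIT:-] out:-; in:P2
Tick 3: [PARSE:P3(v=8,ok=F), VALIDATE:P2(v=6,ok=F), TRANSFORM:P1(v=0,ok=F), EMIT:-] out:-; in:P3
Tick 4: [PARSE:-, VALIDATE:P3(v=8,ok=T), TRANSFORM:P2(v=0,ok=F), EMIT:P1(v=0,ok=F)] out:-; in:-
Tick 5: [PARSE:-, VALIDATE:-, TRANSFORM:P3(v=32,ok=T), EMIT:P2(v=0,ok=F)] out:P1(v=0); in:-
Tick 6: [PARSE:-, VALIDATE:-, TRANSFORM:-, EMIT:P3(v=32,ok=T)] out:P2(v=0); in:-
Tick 7: [PARSE:-, VALIDATE:-, TRANSFORM:-, EMIT:-] out:P3(v=32); in:-
P2: arrives tick 2, valid=False (id=2, id%3=2), emit tick 6, final value 0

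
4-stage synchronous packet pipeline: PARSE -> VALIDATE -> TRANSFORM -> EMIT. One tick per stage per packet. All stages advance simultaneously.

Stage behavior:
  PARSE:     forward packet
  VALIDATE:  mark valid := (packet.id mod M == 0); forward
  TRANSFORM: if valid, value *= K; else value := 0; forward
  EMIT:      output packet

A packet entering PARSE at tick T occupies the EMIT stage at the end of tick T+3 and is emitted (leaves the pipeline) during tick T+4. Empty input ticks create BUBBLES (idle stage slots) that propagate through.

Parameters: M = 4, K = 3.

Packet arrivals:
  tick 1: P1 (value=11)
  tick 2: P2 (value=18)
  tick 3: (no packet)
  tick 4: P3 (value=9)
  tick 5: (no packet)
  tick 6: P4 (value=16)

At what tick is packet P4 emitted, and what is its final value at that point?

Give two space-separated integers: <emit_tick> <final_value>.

Tick 1: [PARSE:P1(v=11,ok=F), VALIDATE:-, TRANSFORM:-, EMIT:-] out:-; in:P1
Tick 2: [PARSE:P2(v=18,ok=F), VALIDATE:P1(v=11,ok=F), TRANSFORM:-, EMIT:-] out:-; in:P2
Tick 3: [PARSE:-, VALIDATE:P2(v=18,ok=F), TRANSFORM:P1(v=0,ok=F), EMIT:-] out:-; in:-
Tick 4: [PARSE:P3(v=9,ok=F), VALIDATE:-, TRANSFORM:P2(v=0,ok=F), EMIT:P1(v=0,ok=F)] out:-; in:P3
Tick 5: [PARSE:-, VALIDATE:P3(v=9,ok=F), TRANSFORM:-, EMIT:P2(v=0,ok=F)] out:P1(v=0); in:-
Tick 6: [PARSE:P4(v=16,ok=F), VALIDATE:-, TRANSFORM:P3(v=0,ok=F), EMIT:-] out:P2(v=0); in:P4
Tick 7: [PARSE:-, VALIDATE:P4(v=16,ok=T), TRANSFORM:-, EMIT:P3(v=0,ok=F)] out:-; in:-
Tick 8: [PARSE:-, VALIDATE:-, TRANSFORM:P4(v=48,ok=T), EMIT:-] out:P3(v=0); in:-
Tick 9: [PARSE:-, VALIDATE:-, TRANSFORM:-, EMIT:P4(v=48,ok=T)] out:-; in:-
Tick 10: [PARSE:-, VALIDATE:-, TRANSFORM:-, EMIT:-] out:P4(v=48); in:-
P4: arrives tick 6, valid=True (id=4, id%4=0), emit tick 10, final value 48

Answer: 10 48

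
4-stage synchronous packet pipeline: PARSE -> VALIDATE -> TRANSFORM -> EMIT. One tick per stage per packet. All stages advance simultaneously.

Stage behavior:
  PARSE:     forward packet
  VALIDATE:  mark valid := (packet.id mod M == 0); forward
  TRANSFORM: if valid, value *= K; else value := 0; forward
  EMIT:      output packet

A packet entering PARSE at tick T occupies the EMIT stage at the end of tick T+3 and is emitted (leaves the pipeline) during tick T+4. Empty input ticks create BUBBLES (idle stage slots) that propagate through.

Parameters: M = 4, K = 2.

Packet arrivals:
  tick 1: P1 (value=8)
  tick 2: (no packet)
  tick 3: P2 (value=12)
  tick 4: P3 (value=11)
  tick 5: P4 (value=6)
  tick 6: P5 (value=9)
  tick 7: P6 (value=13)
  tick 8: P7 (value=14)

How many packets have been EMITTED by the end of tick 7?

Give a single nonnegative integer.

Answer: 2

Derivation:
Tick 1: [PARSE:P1(v=8,ok=F), VALIDATE:-, TRANSFORM:-, EMIT:-] out:-; in:P1
Tick 2: [PARSE:-, VALIDATE:P1(v=8,ok=F), TRANSFORM:-, EMIT:-] out:-; in:-
Tick 3: [PARSE:P2(v=12,ok=F), VALIDATE:-, TRANSFORM:P1(v=0,ok=F), EMIT:-] out:-; in:P2
Tick 4: [PARSE:P3(v=11,ok=F), VALIDATE:P2(v=12,ok=F), TRANSFORM:-, EMIT:P1(v=0,ok=F)] out:-; in:P3
Tick 5: [PARSE:P4(v=6,ok=F), VALIDATE:P3(v=11,ok=F), TRANSFORM:P2(v=0,ok=F), EMIT:-] out:P1(v=0); in:P4
Tick 6: [PARSE:P5(v=9,ok=F), VALIDATE:P4(v=6,ok=T), TRANSFORM:P3(v=0,ok=F), EMIT:P2(v=0,ok=F)] out:-; in:P5
Tick 7: [PARSE:P6(v=13,ok=F), VALIDATE:P5(v=9,ok=F), TRANSFORM:P4(v=12,ok=T), EMIT:P3(v=0,ok=F)] out:P2(v=0); in:P6
Emitted by tick 7: ['P1', 'P2']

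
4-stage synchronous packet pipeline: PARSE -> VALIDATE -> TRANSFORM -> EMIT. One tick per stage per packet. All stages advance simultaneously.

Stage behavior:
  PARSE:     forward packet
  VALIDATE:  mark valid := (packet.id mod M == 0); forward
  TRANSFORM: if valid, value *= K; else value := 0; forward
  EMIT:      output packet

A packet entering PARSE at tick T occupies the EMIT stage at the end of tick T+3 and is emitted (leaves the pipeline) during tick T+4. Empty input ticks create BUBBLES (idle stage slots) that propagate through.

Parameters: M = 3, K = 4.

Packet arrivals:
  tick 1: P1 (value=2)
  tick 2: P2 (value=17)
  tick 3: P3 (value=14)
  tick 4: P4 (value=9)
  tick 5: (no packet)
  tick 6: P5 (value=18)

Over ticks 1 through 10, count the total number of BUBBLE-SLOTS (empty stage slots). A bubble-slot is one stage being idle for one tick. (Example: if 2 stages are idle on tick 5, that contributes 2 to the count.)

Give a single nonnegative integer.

Tick 1: [PARSE:P1(v=2,ok=F), VALIDATE:-, TRANSFORM:-, EMIT:-] out:-; bubbles=3
Tick 2: [PARSE:P2(v=17,ok=F), VALIDATE:P1(v=2,ok=F), TRANSFORM:-, EMIT:-] out:-; bubbles=2
Tick 3: [PARSE:P3(v=14,ok=F), VALIDATE:P2(v=17,ok=F), TRANSFORM:P1(v=0,ok=F), EMIT:-] out:-; bubbles=1
Tick 4: [PARSE:P4(v=9,ok=F), VALIDATE:P3(v=14,ok=T), TRANSFORM:P2(v=0,ok=F), EMIT:P1(v=0,ok=F)] out:-; bubbles=0
Tick 5: [PARSE:-, VALIDATE:P4(v=9,ok=F), TRANSFORM:P3(v=56,ok=T), EMIT:P2(v=0,ok=F)] out:P1(v=0); bubbles=1
Tick 6: [PARSE:P5(v=18,ok=F), VALIDATE:-, TRANSFORM:P4(v=0,ok=F), EMIT:P3(v=56,ok=T)] out:P2(v=0); bubbles=1
Tick 7: [PARSE:-, VALIDATE:P5(v=18,ok=F), TRANSFORM:-, EMIT:P4(v=0,ok=F)] out:P3(v=56); bubbles=2
Tick 8: [PARSE:-, VALIDATE:-, TRANSFORM:P5(v=0,ok=F), EMIT:-] out:P4(v=0); bubbles=3
Tick 9: [PARSE:-, VALIDATE:-, TRANSFORM:-, EMIT:P5(v=0,ok=F)] out:-; bubbles=3
Tick 10: [PARSE:-, VALIDATE:-, TRANSFORM:-, EMIT:-] out:P5(v=0); bubbles=4
Total bubble-slots: 20

Answer: 20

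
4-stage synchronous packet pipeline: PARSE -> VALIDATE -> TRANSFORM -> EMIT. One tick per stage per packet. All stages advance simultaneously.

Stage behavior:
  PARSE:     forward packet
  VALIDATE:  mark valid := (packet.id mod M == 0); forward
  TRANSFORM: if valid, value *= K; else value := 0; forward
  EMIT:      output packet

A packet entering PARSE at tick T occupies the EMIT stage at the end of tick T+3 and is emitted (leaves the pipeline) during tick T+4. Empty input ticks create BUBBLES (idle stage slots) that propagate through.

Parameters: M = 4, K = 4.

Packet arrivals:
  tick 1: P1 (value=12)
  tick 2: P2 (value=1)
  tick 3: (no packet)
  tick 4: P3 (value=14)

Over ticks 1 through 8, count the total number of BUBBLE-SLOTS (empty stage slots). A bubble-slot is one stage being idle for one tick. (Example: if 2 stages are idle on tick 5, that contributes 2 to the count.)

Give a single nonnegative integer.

Tick 1: [PARSE:P1(v=12,ok=F), VALIDATE:-, TRANSFORM:-, EMIT:-] out:-; bubbles=3
Tick 2: [PARSE:P2(v=1,ok=F), VALIDATE:P1(v=12,ok=F), TRANSFORM:-, EMIT:-] out:-; bubbles=2
Tick 3: [PARSE:-, VALIDATE:P2(v=1,ok=F), TRANSFORM:P1(v=0,ok=F), EMIT:-] out:-; bubbles=2
Tick 4: [PARSE:P3(v=14,ok=F), VALIDATE:-, TRANSFORM:P2(v=0,ok=F), EMIT:P1(v=0,ok=F)] out:-; bubbles=1
Tick 5: [PARSE:-, VALIDATE:P3(v=14,ok=F), TRANSFORM:-, EMIT:P2(v=0,ok=F)] out:P1(v=0); bubbles=2
Tick 6: [PARSE:-, VALIDATE:-, TRANSFORM:P3(v=0,ok=F), EMIT:-] out:P2(v=0); bubbles=3
Tick 7: [PARSE:-, VALIDATE:-, TRANSFORM:-, EMIT:P3(v=0,ok=F)] out:-; bubbles=3
Tick 8: [PARSE:-, VALIDATE:-, TRANSFORM:-, EMIT:-] out:P3(v=0); bubbles=4
Total bubble-slots: 20

Answer: 20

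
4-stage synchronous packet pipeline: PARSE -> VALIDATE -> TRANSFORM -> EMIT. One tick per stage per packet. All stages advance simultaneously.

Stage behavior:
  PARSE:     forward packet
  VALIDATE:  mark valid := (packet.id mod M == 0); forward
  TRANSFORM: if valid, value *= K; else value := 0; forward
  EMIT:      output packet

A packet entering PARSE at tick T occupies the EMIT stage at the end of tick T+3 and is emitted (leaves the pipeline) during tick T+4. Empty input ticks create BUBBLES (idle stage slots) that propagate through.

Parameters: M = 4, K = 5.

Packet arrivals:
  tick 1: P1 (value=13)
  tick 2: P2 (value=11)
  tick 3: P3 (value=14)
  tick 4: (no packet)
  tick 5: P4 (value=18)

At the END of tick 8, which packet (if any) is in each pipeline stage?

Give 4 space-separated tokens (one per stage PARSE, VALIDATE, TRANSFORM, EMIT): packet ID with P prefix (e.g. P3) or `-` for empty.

Tick 1: [PARSE:P1(v=13,ok=F), VALIDATE:-, TRANSFORM:-, EMIT:-] out:-; in:P1
Tick 2: [PARSE:P2(v=11,ok=F), VALIDATE:P1(v=13,ok=F), TRANSFORM:-, EMIT:-] out:-; in:P2
Tick 3: [PARSE:P3(v=14,ok=F), VALIDATE:P2(v=11,ok=F), TRANSFORM:P1(v=0,ok=F), EMIT:-] out:-; in:P3
Tick 4: [PARSE:-, VALIDATE:P3(v=14,ok=F), TRANSFORM:P2(v=0,ok=F), EMIT:P1(v=0,ok=F)] out:-; in:-
Tick 5: [PARSE:P4(v=18,ok=F), VALIDATE:-, TRANSFORM:P3(v=0,ok=F), EMIT:P2(v=0,ok=F)] out:P1(v=0); in:P4
Tick 6: [PARSE:-, VALIDATE:P4(v=18,ok=T), TRANSFORM:-, EMIT:P3(v=0,ok=F)] out:P2(v=0); in:-
Tick 7: [PARSE:-, VALIDATE:-, TRANSFORM:P4(v=90,ok=T), EMIT:-] out:P3(v=0); in:-
Tick 8: [PARSE:-, VALIDATE:-, TRANSFORM:-, EMIT:P4(v=90,ok=T)] out:-; in:-
At end of tick 8: ['-', '-', '-', 'P4']

Answer: - - - P4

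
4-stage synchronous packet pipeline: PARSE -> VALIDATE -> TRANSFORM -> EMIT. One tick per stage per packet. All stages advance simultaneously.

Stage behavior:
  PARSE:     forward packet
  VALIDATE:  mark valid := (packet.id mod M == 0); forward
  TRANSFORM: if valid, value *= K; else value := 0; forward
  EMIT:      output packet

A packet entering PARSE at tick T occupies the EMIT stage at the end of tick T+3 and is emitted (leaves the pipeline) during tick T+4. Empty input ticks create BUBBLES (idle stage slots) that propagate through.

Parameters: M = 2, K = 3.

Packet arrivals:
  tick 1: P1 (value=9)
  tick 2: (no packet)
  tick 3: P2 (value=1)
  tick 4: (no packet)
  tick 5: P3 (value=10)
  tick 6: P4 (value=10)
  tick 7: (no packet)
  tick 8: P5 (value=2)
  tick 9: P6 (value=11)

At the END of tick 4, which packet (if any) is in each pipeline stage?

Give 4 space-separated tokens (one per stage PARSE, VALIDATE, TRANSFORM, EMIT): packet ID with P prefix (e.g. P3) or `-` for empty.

Tick 1: [PARSE:P1(v=9,ok=F), VALIDATE:-, TRANSFORM:-, EMIT:-] out:-; in:P1
Tick 2: [PARSE:-, VALIDATE:P1(v=9,ok=F), TRANSFORM:-, EMIT:-] out:-; in:-
Tick 3: [PARSE:P2(v=1,ok=F), VALIDATE:-, TRANSFORM:P1(v=0,ok=F), EMIT:-] out:-; in:P2
Tick 4: [PARSE:-, VALIDATE:P2(v=1,ok=T), TRANSFORM:-, EMIT:P1(v=0,ok=F)] out:-; in:-
At end of tick 4: ['-', 'P2', '-', 'P1']

Answer: - P2 - P1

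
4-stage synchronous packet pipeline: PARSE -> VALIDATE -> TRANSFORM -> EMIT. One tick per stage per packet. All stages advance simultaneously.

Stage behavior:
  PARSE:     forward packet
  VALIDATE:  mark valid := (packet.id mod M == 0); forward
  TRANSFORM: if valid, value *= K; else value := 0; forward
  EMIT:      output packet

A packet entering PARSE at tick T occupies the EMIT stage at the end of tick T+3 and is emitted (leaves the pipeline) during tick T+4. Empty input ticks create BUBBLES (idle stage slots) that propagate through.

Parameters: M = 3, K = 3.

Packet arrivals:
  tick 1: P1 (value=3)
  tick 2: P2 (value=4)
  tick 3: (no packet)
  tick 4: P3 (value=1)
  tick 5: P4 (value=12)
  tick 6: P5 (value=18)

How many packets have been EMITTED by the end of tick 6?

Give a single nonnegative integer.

Answer: 2

Derivation:
Tick 1: [PARSE:P1(v=3,ok=F), VALIDATE:-, TRANSFORM:-, EMIT:-] out:-; in:P1
Tick 2: [PARSE:P2(v=4,ok=F), VALIDATE:P1(v=3,ok=F), TRANSFORM:-, EMIT:-] out:-; in:P2
Tick 3: [PARSE:-, VALIDATE:P2(v=4,ok=F), TRANSFORM:P1(v=0,ok=F), EMIT:-] out:-; in:-
Tick 4: [PARSE:P3(v=1,ok=F), VALIDATE:-, TRANSFORM:P2(v=0,ok=F), EMIT:P1(v=0,ok=F)] out:-; in:P3
Tick 5: [PARSE:P4(v=12,ok=F), VALIDATE:P3(v=1,ok=T), TRANSFORM:-, EMIT:P2(v=0,ok=F)] out:P1(v=0); in:P4
Tick 6: [PARSE:P5(v=18,ok=F), VALIDATE:P4(v=12,ok=F), TRANSFORM:P3(v=3,ok=T), EMIT:-] out:P2(v=0); in:P5
Emitted by tick 6: ['P1', 'P2']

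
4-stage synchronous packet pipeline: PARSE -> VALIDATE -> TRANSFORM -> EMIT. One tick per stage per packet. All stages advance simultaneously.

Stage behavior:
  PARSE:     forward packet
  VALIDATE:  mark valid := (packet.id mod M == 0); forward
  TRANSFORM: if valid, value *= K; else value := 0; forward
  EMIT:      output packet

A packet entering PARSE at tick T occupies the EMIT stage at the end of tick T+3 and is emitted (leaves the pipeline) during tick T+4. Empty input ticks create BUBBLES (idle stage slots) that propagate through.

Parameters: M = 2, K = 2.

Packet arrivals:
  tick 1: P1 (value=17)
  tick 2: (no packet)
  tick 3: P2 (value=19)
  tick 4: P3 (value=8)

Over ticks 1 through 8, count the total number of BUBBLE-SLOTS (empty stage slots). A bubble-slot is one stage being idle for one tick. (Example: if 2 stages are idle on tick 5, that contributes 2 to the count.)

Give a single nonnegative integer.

Tick 1: [PARSE:P1(v=17,ok=F), VALIDATE:-, TRANSFORM:-, EMIT:-] out:-; bubbles=3
Tick 2: [PARSE:-, VALIDATE:P1(v=17,ok=F), TRANSFORM:-, EMIT:-] out:-; bubbles=3
Tick 3: [PARSE:P2(v=19,ok=F), VALIDATE:-, TRANSFORM:P1(v=0,ok=F), EMIT:-] out:-; bubbles=2
Tick 4: [PARSE:P3(v=8,ok=F), VALIDATE:P2(v=19,ok=T), TRANSFORM:-, EMIT:P1(v=0,ok=F)] out:-; bubbles=1
Tick 5: [PARSE:-, VALIDATE:P3(v=8,ok=F), TRANSFORM:P2(v=38,ok=T), EMIT:-] out:P1(v=0); bubbles=2
Tick 6: [PARSE:-, VALIDATE:-, TRANSFORM:P3(v=0,ok=F), EMIT:P2(v=38,ok=T)] out:-; bubbles=2
Tick 7: [PARSE:-, VALIDATE:-, TRANSFORM:-, EMIT:P3(v=0,ok=F)] out:P2(v=38); bubbles=3
Tick 8: [PARSE:-, VALIDATE:-, TRANSFORM:-, EMIT:-] out:P3(v=0); bubbles=4
Total bubble-slots: 20

Answer: 20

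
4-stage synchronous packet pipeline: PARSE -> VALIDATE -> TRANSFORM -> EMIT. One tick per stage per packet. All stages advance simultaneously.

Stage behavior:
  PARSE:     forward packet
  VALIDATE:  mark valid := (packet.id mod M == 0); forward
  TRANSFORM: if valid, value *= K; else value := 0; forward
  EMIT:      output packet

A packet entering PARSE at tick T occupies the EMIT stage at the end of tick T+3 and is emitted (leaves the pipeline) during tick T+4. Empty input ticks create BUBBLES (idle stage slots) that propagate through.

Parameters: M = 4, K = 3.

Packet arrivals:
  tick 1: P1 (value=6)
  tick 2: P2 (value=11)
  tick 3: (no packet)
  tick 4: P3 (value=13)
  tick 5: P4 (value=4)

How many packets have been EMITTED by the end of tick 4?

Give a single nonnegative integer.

Tick 1: [PARSE:P1(v=6,ok=F), VALIDATE:-, TRANSFORM:-, EMIT:-] out:-; in:P1
Tick 2: [PARSE:P2(v=11,ok=F), VALIDATE:P1(v=6,ok=F), TRANSFORM:-, EMIT:-] out:-; in:P2
Tick 3: [PARSE:-, VALIDATE:P2(v=11,ok=F), TRANSFORM:P1(v=0,ok=F), EMIT:-] out:-; in:-
Tick 4: [PARSE:P3(v=13,ok=F), VALIDATE:-, TRANSFORM:P2(v=0,ok=F), EMIT:P1(v=0,ok=F)] out:-; in:P3
Emitted by tick 4: []

Answer: 0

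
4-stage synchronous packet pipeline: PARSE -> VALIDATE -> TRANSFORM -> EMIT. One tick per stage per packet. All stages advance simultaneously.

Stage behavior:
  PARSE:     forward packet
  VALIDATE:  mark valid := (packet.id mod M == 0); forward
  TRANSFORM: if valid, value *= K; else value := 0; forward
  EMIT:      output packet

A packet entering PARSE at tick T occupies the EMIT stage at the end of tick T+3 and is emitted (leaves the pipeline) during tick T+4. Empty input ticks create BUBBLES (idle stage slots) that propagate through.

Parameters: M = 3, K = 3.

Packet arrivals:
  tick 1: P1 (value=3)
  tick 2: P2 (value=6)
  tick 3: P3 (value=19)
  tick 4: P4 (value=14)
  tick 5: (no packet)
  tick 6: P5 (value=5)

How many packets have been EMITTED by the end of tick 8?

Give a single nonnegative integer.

Tick 1: [PARSE:P1(v=3,ok=F), VALIDATE:-, TRANSFORM:-, EMIT:-] out:-; in:P1
Tick 2: [PARSE:P2(v=6,ok=F), VALIDATE:P1(v=3,ok=F), TRANSFORM:-, EMIT:-] out:-; in:P2
Tick 3: [PARSE:P3(v=19,ok=F), VALIDATE:P2(v=6,ok=F), TRANSFORM:P1(v=0,ok=F), EMIT:-] out:-; in:P3
Tick 4: [PARSE:P4(v=14,ok=F), VALIDATE:P3(v=19,ok=T), TRANSFORM:P2(v=0,ok=F), EMIT:P1(v=0,ok=F)] out:-; in:P4
Tick 5: [PARSE:-, VALIDATE:P4(v=14,ok=F), TRANSFORM:P3(v=57,ok=T), EMIT:P2(v=0,ok=F)] out:P1(v=0); in:-
Tick 6: [PARSE:P5(v=5,ok=F), VALIDATE:-, TRANSFORM:P4(v=0,ok=F), EMIT:P3(v=57,ok=T)] out:P2(v=0); in:P5
Tick 7: [PARSE:-, VALIDATE:P5(v=5,ok=F), TRANSFORM:-, EMIT:P4(v=0,ok=F)] out:P3(v=57); in:-
Tick 8: [PARSE:-, VALIDATE:-, TRANSFORM:P5(v=0,ok=F), EMIT:-] out:P4(v=0); in:-
Emitted by tick 8: ['P1', 'P2', 'P3', 'P4']

Answer: 4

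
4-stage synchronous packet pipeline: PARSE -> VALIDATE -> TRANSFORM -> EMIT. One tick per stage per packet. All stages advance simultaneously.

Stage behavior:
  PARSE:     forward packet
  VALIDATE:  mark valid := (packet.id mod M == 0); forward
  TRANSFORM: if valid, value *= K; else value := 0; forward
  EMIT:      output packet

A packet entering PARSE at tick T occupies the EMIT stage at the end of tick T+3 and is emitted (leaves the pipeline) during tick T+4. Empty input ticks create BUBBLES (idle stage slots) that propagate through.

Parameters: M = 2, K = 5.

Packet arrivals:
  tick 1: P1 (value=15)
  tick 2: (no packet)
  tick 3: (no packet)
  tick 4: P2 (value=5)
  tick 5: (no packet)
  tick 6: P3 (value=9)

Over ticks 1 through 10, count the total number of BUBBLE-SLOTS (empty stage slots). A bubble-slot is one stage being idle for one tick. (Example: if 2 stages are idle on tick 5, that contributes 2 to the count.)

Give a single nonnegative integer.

Tick 1: [PARSE:P1(v=15,ok=F), VALIDATE:-, TRANSFORM:-, EMIT:-] out:-; bubbles=3
Tick 2: [PARSE:-, VALIDATE:P1(v=15,ok=F), TRANSFORM:-, EMIT:-] out:-; bubbles=3
Tick 3: [PARSE:-, VALIDATE:-, TRANSFORM:P1(v=0,ok=F), EMIT:-] out:-; bubbles=3
Tick 4: [PARSE:P2(v=5,ok=F), VALIDATE:-, TRANSFORM:-, EMIT:P1(v=0,ok=F)] out:-; bubbles=2
Tick 5: [PARSE:-, VALIDATE:P2(v=5,ok=T), TRANSFORM:-, EMIT:-] out:P1(v=0); bubbles=3
Tick 6: [PARSE:P3(v=9,ok=F), VALIDATE:-, TRANSFORM:P2(v=25,ok=T), EMIT:-] out:-; bubbles=2
Tick 7: [PARSE:-, VALIDATE:P3(v=9,ok=F), TRANSFORM:-, EMIT:P2(v=25,ok=T)] out:-; bubbles=2
Tick 8: [PARSE:-, VALIDATE:-, TRANSFORM:P3(v=0,ok=F), EMIT:-] out:P2(v=25); bubbles=3
Tick 9: [PARSE:-, VALIDATE:-, TRANSFORM:-, EMIT:P3(v=0,ok=F)] out:-; bubbles=3
Tick 10: [PARSE:-, VALIDATE:-, TRANSFORM:-, EMIT:-] out:P3(v=0); bubbles=4
Total bubble-slots: 28

Answer: 28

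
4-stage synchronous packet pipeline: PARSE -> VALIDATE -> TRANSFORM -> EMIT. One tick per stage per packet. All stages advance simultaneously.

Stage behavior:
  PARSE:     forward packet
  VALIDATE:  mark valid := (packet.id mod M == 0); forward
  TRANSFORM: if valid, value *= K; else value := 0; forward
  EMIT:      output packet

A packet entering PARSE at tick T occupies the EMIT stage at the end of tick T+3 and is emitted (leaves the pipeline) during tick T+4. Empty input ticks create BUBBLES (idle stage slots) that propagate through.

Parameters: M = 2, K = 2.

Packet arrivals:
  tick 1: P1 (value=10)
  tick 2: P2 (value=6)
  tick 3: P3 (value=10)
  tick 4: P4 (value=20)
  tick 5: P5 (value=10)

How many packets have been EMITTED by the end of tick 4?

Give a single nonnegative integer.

Answer: 0

Derivation:
Tick 1: [PARSE:P1(v=10,ok=F), VALIDATE:-, TRANSFORM:-, EMIT:-] out:-; in:P1
Tick 2: [PARSE:P2(v=6,ok=F), VALIDATE:P1(v=10,ok=F), TRANSFORM:-, EMIT:-] out:-; in:P2
Tick 3: [PARSE:P3(v=10,ok=F), VALIDATE:P2(v=6,ok=T), TRANSFORM:P1(v=0,ok=F), EMIT:-] out:-; in:P3
Tick 4: [PARSE:P4(v=20,ok=F), VALIDATE:P3(v=10,ok=F), TRANSFORM:P2(v=12,ok=T), EMIT:P1(v=0,ok=F)] out:-; in:P4
Emitted by tick 4: []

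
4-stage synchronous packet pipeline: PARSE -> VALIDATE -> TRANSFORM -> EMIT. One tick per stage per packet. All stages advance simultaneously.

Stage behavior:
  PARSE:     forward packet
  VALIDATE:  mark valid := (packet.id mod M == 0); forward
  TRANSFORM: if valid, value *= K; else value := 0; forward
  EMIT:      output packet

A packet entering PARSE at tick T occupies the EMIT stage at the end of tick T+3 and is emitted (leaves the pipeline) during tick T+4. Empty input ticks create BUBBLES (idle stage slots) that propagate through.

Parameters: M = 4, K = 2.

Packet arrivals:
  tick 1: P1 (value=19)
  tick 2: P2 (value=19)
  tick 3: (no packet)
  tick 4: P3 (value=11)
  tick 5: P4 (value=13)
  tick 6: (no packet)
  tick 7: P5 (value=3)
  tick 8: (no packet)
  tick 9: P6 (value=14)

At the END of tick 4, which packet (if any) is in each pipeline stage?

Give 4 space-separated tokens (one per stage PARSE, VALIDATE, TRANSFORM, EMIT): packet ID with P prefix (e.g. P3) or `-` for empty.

Tick 1: [PARSE:P1(v=19,ok=F), VALIDATE:-, TRANSFORM:-, EMIT:-] out:-; in:P1
Tick 2: [PARSE:P2(v=19,ok=F), VALIDATE:P1(v=19,ok=F), TRANSFORM:-, EMIT:-] out:-; in:P2
Tick 3: [PARSE:-, VALIDATE:P2(v=19,ok=F), TRANSFORM:P1(v=0,ok=F), EMIT:-] out:-; in:-
Tick 4: [PARSE:P3(v=11,ok=F), VALIDATE:-, TRANSFORM:P2(v=0,ok=F), EMIT:P1(v=0,ok=F)] out:-; in:P3
At end of tick 4: ['P3', '-', 'P2', 'P1']

Answer: P3 - P2 P1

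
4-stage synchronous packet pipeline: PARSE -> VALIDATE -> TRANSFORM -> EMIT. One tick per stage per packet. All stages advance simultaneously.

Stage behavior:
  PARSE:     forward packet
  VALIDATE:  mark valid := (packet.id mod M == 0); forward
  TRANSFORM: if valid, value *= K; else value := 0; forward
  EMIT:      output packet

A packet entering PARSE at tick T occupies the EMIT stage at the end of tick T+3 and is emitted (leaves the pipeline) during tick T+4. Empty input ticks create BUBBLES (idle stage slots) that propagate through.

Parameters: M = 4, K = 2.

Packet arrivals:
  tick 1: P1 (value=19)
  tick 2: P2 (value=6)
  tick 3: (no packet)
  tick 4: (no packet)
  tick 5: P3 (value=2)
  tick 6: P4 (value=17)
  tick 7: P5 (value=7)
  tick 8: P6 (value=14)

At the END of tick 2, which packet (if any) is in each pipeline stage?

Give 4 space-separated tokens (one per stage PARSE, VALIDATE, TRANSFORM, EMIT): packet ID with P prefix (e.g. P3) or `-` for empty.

Answer: P2 P1 - -

Derivation:
Tick 1: [PARSE:P1(v=19,ok=F), VALIDATE:-, TRANSFORM:-, EMIT:-] out:-; in:P1
Tick 2: [PARSE:P2(v=6,ok=F), VALIDATE:P1(v=19,ok=F), TRANSFORM:-, EMIT:-] out:-; in:P2
At end of tick 2: ['P2', 'P1', '-', '-']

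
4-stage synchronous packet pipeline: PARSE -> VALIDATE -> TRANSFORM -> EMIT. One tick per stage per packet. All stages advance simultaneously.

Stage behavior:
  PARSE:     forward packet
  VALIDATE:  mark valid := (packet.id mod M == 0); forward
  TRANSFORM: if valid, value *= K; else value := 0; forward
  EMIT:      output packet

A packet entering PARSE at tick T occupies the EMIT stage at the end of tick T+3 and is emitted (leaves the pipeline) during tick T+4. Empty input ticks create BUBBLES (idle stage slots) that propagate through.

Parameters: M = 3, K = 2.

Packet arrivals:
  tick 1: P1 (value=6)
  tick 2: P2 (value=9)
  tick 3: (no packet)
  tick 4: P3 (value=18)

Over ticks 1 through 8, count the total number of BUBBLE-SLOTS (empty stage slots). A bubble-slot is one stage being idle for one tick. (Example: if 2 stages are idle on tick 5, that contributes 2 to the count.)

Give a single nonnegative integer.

Tick 1: [PARSE:P1(v=6,ok=F), VALIDATE:-, TRANSFORM:-, EMIT:-] out:-; bubbles=3
Tick 2: [PARSE:P2(v=9,ok=F), VALIDATE:P1(v=6,ok=F), TRANSFORM:-, EMIT:-] out:-; bubbles=2
Tick 3: [PARSE:-, VALIDATE:P2(v=9,ok=F), TRANSFORM:P1(v=0,ok=F), EMIT:-] out:-; bubbles=2
Tick 4: [PARSE:P3(v=18,ok=F), VALIDATE:-, TRANSFORM:P2(v=0,ok=F), EMIT:P1(v=0,ok=F)] out:-; bubbles=1
Tick 5: [PARSE:-, VALIDATE:P3(v=18,ok=T), TRANSFORM:-, EMIT:P2(v=0,ok=F)] out:P1(v=0); bubbles=2
Tick 6: [PARSE:-, VALIDATE:-, TRANSFORM:P3(v=36,ok=T), EMIT:-] out:P2(v=0); bubbles=3
Tick 7: [PARSE:-, VALIDATE:-, TRANSFORM:-, EMIT:P3(v=36,ok=T)] out:-; bubbles=3
Tick 8: [PARSE:-, VALIDATE:-, TRANSFORM:-, EMIT:-] out:P3(v=36); bubbles=4
Total bubble-slots: 20

Answer: 20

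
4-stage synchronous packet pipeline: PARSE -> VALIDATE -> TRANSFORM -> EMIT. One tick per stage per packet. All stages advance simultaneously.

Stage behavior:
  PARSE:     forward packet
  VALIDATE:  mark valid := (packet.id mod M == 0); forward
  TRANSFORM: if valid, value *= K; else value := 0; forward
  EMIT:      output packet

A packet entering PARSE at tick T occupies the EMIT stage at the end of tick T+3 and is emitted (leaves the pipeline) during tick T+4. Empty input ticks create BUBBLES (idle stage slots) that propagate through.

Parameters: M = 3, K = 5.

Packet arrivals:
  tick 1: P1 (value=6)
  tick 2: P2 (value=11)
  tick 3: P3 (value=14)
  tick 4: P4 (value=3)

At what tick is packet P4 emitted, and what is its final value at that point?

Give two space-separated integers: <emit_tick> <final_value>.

Answer: 8 0

Derivation:
Tick 1: [PARSE:P1(v=6,ok=F), VALIDATE:-, TRANSFORM:-, EMIT:-] out:-; in:P1
Tick 2: [PARSE:P2(v=11,ok=F), VALIDATE:P1(v=6,ok=F), TRANSFORM:-, EMIT:-] out:-; in:P2
Tick 3: [PARSE:P3(v=14,ok=F), VALIDATE:P2(v=11,ok=F), TRANSFORM:P1(v=0,ok=F), EMIT:-] out:-; in:P3
Tick 4: [PARSE:P4(v=3,ok=F), VALIDATE:P3(v=14,ok=T), TRANSFORM:P2(v=0,ok=F), EMIT:P1(v=0,ok=F)] out:-; in:P4
Tick 5: [PARSE:-, VALIDATE:P4(v=3,ok=F), TRANSFORM:P3(v=70,ok=T), EMIT:P2(v=0,ok=F)] out:P1(v=0); in:-
Tick 6: [PARSE:-, VALIDATE:-, TRANSFORM:P4(v=0,ok=F), EMIT:P3(v=70,ok=T)] out:P2(v=0); in:-
Tick 7: [PARSE:-, VALIDATE:-, TRANSFORM:-, EMIT:P4(v=0,ok=F)] out:P3(v=70); in:-
Tick 8: [PARSE:-, VALIDATE:-, TRANSFORM:-, EMIT:-] out:P4(v=0); in:-
P4: arrives tick 4, valid=False (id=4, id%3=1), emit tick 8, final value 0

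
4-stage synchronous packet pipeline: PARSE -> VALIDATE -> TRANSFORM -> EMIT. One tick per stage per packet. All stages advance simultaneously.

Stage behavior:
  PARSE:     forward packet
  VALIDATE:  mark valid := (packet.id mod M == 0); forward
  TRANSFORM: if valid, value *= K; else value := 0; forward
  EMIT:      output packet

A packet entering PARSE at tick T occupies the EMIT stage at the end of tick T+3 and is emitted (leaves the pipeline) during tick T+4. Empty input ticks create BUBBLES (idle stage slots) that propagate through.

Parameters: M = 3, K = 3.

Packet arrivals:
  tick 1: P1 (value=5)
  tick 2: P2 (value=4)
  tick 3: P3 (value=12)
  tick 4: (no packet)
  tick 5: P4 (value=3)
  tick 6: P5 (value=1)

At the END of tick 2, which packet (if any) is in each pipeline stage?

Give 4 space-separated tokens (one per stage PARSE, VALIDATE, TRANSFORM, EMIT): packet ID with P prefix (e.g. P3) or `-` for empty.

Tick 1: [PARSE:P1(v=5,ok=F), VALIDATE:-, TRANSFORM:-, EMIT:-] out:-; in:P1
Tick 2: [PARSE:P2(v=4,ok=F), VALIDATE:P1(v=5,ok=F), TRANSFORM:-, EMIT:-] out:-; in:P2
At end of tick 2: ['P2', 'P1', '-', '-']

Answer: P2 P1 - -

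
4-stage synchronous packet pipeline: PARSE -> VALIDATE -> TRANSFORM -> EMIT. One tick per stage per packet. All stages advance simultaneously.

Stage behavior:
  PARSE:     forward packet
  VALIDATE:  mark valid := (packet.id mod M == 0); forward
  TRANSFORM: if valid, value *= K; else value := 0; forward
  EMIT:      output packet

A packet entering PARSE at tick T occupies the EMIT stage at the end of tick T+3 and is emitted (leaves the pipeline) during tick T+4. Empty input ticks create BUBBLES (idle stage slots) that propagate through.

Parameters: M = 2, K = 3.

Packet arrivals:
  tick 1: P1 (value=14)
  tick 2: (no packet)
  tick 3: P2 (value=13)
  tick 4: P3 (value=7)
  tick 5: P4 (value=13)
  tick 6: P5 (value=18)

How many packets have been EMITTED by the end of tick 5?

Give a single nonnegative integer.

Answer: 1

Derivation:
Tick 1: [PARSE:P1(v=14,ok=F), VALIDATE:-, TRANSFORM:-, EMIT:-] out:-; in:P1
Tick 2: [PARSE:-, VALIDATE:P1(v=14,ok=F), TRANSFORM:-, EMIT:-] out:-; in:-
Tick 3: [PARSE:P2(v=13,ok=F), VALIDATE:-, TRANSFORM:P1(v=0,ok=F), EMIT:-] out:-; in:P2
Tick 4: [PARSE:P3(v=7,ok=F), VALIDATE:P2(v=13,ok=T), TRANSFORM:-, EMIT:P1(v=0,ok=F)] out:-; in:P3
Tick 5: [PARSE:P4(v=13,ok=F), VALIDATE:P3(v=7,ok=F), TRANSFORM:P2(v=39,ok=T), EMIT:-] out:P1(v=0); in:P4
Emitted by tick 5: ['P1']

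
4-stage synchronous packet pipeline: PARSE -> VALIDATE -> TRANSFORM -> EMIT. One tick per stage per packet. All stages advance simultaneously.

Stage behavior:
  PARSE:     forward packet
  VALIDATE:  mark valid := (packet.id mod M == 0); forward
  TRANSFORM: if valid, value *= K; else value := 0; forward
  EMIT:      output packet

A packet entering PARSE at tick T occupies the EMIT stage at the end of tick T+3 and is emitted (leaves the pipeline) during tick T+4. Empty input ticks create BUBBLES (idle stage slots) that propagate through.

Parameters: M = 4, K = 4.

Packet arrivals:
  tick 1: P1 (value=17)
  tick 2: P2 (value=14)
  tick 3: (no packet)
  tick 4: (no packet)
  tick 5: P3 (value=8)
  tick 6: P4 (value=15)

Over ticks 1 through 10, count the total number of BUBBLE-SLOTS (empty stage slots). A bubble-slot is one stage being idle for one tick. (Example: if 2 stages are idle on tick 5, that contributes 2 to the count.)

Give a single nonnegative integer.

Answer: 24

Derivation:
Tick 1: [PARSE:P1(v=17,ok=F), VALIDATE:-, TRANSFORM:-, EMIT:-] out:-; bubbles=3
Tick 2: [PARSE:P2(v=14,ok=F), VALIDATE:P1(v=17,ok=F), TRANSFORM:-, EMIT:-] out:-; bubbles=2
Tick 3: [PARSE:-, VALIDATE:P2(v=14,ok=F), TRANSFORM:P1(v=0,ok=F), EMIT:-] out:-; bubbles=2
Tick 4: [PARSE:-, VALIDATE:-, TRANSFORM:P2(v=0,ok=F), EMIT:P1(v=0,ok=F)] out:-; bubbles=2
Tick 5: [PARSE:P3(v=8,ok=F), VALIDATE:-, TRANSFORM:-, EMIT:P2(v=0,ok=F)] out:P1(v=0); bubbles=2
Tick 6: [PARSE:P4(v=15,ok=F), VALIDATE:P3(v=8,ok=F), TRANSFORM:-, EMIT:-] out:P2(v=0); bubbles=2
Tick 7: [PARSE:-, VALIDATE:P4(v=15,ok=T), TRANSFORM:P3(v=0,ok=F), EMIT:-] out:-; bubbles=2
Tick 8: [PARSE:-, VALIDATE:-, TRANSFORM:P4(v=60,ok=T), EMIT:P3(v=0,ok=F)] out:-; bubbles=2
Tick 9: [PARSE:-, VALIDATE:-, TRANSFORM:-, EMIT:P4(v=60,ok=T)] out:P3(v=0); bubbles=3
Tick 10: [PARSE:-, VALIDATE:-, TRANSFORM:-, EMIT:-] out:P4(v=60); bubbles=4
Total bubble-slots: 24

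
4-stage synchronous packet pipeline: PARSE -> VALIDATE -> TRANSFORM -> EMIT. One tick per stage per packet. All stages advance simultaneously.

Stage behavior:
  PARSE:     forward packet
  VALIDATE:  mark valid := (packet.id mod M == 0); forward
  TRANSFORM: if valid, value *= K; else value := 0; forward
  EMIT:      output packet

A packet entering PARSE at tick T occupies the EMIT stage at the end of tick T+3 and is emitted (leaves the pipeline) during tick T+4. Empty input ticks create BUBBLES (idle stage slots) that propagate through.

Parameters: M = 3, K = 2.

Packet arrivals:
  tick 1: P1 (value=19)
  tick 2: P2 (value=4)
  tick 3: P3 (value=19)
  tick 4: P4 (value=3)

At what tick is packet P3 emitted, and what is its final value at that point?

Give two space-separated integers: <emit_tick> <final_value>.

Answer: 7 38

Derivation:
Tick 1: [PARSE:P1(v=19,ok=F), VALIDATE:-, TRANSFORM:-, EMIT:-] out:-; in:P1
Tick 2: [PARSE:P2(v=4,ok=F), VALIDATE:P1(v=19,ok=F), TRANSFORM:-, EMIT:-] out:-; in:P2
Tick 3: [PARSE:P3(v=19,ok=F), VALIDATE:P2(v=4,ok=F), TRANSFORM:P1(v=0,ok=F), EMIT:-] out:-; in:P3
Tick 4: [PARSE:P4(v=3,ok=F), VALIDATE:P3(v=19,ok=T), TRANSFORM:P2(v=0,ok=F), EMIT:P1(v=0,ok=F)] out:-; in:P4
Tick 5: [PARSE:-, VALIDATE:P4(v=3,ok=F), TRANSFORM:P3(v=38,ok=T), EMIT:P2(v=0,ok=F)] out:P1(v=0); in:-
Tick 6: [PARSE:-, VALIDATE:-, TRANSFORM:P4(v=0,ok=F), EMIT:P3(v=38,ok=T)] out:P2(v=0); in:-
Tick 7: [PARSE:-, VALIDATE:-, TRANSFORM:-, EMIT:P4(v=0,ok=F)] out:P3(v=38); in:-
Tick 8: [PARSE:-, VALIDATE:-, TRANSFORM:-, EMIT:-] out:P4(v=0); in:-
P3: arrives tick 3, valid=True (id=3, id%3=0), emit tick 7, final value 38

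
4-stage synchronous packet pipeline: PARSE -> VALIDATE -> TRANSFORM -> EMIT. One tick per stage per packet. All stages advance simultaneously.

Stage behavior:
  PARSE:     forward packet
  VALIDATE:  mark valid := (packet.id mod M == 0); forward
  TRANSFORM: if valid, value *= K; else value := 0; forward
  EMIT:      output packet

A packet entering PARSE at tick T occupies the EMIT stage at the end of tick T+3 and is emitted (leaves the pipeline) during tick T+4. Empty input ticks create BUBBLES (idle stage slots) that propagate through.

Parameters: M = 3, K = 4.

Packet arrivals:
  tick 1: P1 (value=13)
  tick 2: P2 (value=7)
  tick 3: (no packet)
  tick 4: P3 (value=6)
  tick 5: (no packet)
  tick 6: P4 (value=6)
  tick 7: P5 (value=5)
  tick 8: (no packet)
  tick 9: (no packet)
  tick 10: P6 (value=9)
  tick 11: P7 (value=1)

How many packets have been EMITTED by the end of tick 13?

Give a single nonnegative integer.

Answer: 5

Derivation:
Tick 1: [PARSE:P1(v=13,ok=F), VALIDATE:-, TRANSFORM:-, EMIT:-] out:-; in:P1
Tick 2: [PARSE:P2(v=7,ok=F), VALIDATE:P1(v=13,ok=F), TRANSFORM:-, EMIT:-] out:-; in:P2
Tick 3: [PARSE:-, VALIDATE:P2(v=7,ok=F), TRANSFORM:P1(v=0,ok=F), EMIT:-] out:-; in:-
Tick 4: [PARSE:P3(v=6,ok=F), VALIDATE:-, TRANSFORM:P2(v=0,ok=F), EMIT:P1(v=0,ok=F)] out:-; in:P3
Tick 5: [PARSE:-, VALIDATE:P3(v=6,ok=T), TRANSFORM:-, EMIT:P2(v=0,ok=F)] out:P1(v=0); in:-
Tick 6: [PARSE:P4(v=6,ok=F), VALIDATE:-, TRANSFORM:P3(v=24,ok=T), EMIT:-] out:P2(v=0); in:P4
Tick 7: [PARSE:P5(v=5,ok=F), VALIDATE:P4(v=6,ok=F), TRANSFORM:-, EMIT:P3(v=24,ok=T)] out:-; in:P5
Tick 8: [PARSE:-, VALIDATE:P5(v=5,ok=F), TRANSFORM:P4(v=0,ok=F), EMIT:-] out:P3(v=24); in:-
Tick 9: [PARSE:-, VALIDATE:-, TRANSFORM:P5(v=0,ok=F), EMIT:P4(v=0,ok=F)] out:-; in:-
Tick 10: [PARSE:P6(v=9,ok=F), VALIDATE:-, TRANSFORM:-, EMIT:P5(v=0,ok=F)] out:P4(v=0); in:P6
Tick 11: [PARSE:P7(v=1,ok=F), VALIDATE:P6(v=9,ok=T), TRANSFORM:-, EMIT:-] out:P5(v=0); in:P7
Tick 12: [PARSE:-, VALIDATE:P7(v=1,ok=F), TRANSFORM:P6(v=36,ok=T), EMIT:-] out:-; in:-
Tick 13: [PARSE:-, VALIDATE:-, TRANSFORM:P7(v=0,ok=F), EMIT:P6(v=36,ok=T)] out:-; in:-
Emitted by tick 13: ['P1', 'P2', 'P3', 'P4', 'P5']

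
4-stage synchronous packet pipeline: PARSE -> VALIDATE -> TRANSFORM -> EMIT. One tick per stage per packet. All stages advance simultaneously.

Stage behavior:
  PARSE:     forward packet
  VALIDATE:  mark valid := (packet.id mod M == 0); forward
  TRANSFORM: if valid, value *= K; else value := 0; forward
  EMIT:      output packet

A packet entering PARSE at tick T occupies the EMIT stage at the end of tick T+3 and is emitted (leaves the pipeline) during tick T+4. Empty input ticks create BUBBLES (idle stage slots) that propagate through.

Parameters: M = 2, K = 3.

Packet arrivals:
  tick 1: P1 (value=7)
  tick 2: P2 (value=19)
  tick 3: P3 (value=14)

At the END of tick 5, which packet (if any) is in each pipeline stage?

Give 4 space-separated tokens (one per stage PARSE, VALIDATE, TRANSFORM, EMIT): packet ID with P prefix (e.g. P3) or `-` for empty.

Answer: - - P3 P2

Derivation:
Tick 1: [PARSE:P1(v=7,ok=F), VALIDATE:-, TRANSFORM:-, EMIT:-] out:-; in:P1
Tick 2: [PARSE:P2(v=19,ok=F), VALIDATE:P1(v=7,ok=F), TRANSFORM:-, EMIT:-] out:-; in:P2
Tick 3: [PARSE:P3(v=14,ok=F), VALIDATE:P2(v=19,ok=T), TRANSFORM:P1(v=0,ok=F), EMIT:-] out:-; in:P3
Tick 4: [PARSE:-, VALIDATE:P3(v=14,ok=F), TRANSFORM:P2(v=57,ok=T), EMIT:P1(v=0,ok=F)] out:-; in:-
Tick 5: [PARSE:-, VALIDATE:-, TRANSFORM:P3(v=0,ok=F), EMIT:P2(v=57,ok=T)] out:P1(v=0); in:-
At end of tick 5: ['-', '-', 'P3', 'P2']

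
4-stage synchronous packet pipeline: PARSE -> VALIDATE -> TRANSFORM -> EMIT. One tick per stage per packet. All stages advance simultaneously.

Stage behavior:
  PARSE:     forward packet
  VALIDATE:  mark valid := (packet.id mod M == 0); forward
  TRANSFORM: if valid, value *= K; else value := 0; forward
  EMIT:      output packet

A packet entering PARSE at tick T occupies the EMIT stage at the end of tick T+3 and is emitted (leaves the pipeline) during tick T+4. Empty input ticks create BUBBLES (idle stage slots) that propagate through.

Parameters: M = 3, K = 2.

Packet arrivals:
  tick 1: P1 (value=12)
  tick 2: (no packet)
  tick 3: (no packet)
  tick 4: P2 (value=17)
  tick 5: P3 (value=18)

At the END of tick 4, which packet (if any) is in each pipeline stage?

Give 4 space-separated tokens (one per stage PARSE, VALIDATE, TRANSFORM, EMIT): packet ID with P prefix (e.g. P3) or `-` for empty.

Tick 1: [PARSE:P1(v=12,ok=F), VALIDATE:-, TRANSFORM:-, EMIT:-] out:-; in:P1
Tick 2: [PARSE:-, VALIDATE:P1(v=12,ok=F), TRANSFORM:-, EMIT:-] out:-; in:-
Tick 3: [PARSE:-, VALIDATE:-, TRANSFORM:P1(v=0,ok=F), EMIT:-] out:-; in:-
Tick 4: [PARSE:P2(v=17,ok=F), VALIDATE:-, TRANSFORM:-, EMIT:P1(v=0,ok=F)] out:-; in:P2
At end of tick 4: ['P2', '-', '-', 'P1']

Answer: P2 - - P1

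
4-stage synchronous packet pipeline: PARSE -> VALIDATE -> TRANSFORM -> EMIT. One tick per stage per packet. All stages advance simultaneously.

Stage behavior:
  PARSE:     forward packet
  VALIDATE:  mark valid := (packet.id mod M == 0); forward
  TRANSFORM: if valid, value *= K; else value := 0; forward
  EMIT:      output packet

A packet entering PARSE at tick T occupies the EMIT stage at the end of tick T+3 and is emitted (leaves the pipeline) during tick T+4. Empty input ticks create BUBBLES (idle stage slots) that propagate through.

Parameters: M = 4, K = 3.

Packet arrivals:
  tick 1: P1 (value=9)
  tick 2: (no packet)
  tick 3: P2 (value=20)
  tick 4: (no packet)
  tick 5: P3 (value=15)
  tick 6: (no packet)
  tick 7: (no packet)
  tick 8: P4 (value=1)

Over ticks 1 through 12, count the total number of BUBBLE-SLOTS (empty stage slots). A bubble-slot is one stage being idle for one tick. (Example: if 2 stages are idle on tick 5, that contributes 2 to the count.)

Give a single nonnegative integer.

Tick 1: [PARSE:P1(v=9,ok=F), VALIDATE:-, TRANSFORM:-, EMIT:-] out:-; bubbles=3
Tick 2: [PARSE:-, VALIDATE:P1(v=9,ok=F), TRANSFORM:-, EMIT:-] out:-; bubbles=3
Tick 3: [PARSE:P2(v=20,ok=F), VALIDATE:-, TRANSFORM:P1(v=0,ok=F), EMIT:-] out:-; bubbles=2
Tick 4: [PARSE:-, VALIDATE:P2(v=20,ok=F), TRANSFORM:-, EMIT:P1(v=0,ok=F)] out:-; bubbles=2
Tick 5: [PARSE:P3(v=15,ok=F), VALIDATE:-, TRANSFORM:P2(v=0,ok=F), EMIT:-] out:P1(v=0); bubbles=2
Tick 6: [PARSE:-, VALIDATE:P3(v=15,ok=F), TRANSFORM:-, EMIT:P2(v=0,ok=F)] out:-; bubbles=2
Tick 7: [PARSE:-, VALIDATE:-, TRANSFORM:P3(v=0,ok=F), EMIT:-] out:P2(v=0); bubbles=3
Tick 8: [PARSE:P4(v=1,ok=F), VALIDATE:-, TRANSFORM:-, EMIT:P3(v=0,ok=F)] out:-; bubbles=2
Tick 9: [PARSE:-, VALIDATE:P4(v=1,ok=T), TRANSFORM:-, EMIT:-] out:P3(v=0); bubbles=3
Tick 10: [PARSE:-, VALIDATE:-, TRANSFORM:P4(v=3,ok=T), EMIT:-] out:-; bubbles=3
Tick 11: [PARSE:-, VALIDATE:-, TRANSFORM:-, EMIT:P4(v=3,ok=T)] out:-; bubbles=3
Tick 12: [PARSE:-, VALIDATE:-, TRANSFORM:-, EMIT:-] out:P4(v=3); bubbles=4
Total bubble-slots: 32

Answer: 32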